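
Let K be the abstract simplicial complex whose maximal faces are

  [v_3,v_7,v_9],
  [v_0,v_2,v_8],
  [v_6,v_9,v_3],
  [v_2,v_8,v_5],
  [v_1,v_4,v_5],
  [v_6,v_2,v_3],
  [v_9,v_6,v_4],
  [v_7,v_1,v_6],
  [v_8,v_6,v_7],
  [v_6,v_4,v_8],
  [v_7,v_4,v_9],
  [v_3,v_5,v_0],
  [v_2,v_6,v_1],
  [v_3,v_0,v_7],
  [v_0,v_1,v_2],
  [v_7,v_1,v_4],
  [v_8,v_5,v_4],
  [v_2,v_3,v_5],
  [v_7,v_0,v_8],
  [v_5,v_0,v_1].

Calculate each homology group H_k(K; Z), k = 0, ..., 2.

H_0 = Z,  H_1 = Z ⊕ Z/2,  H_2 = 0.

K has 10 vertices, 30 edges, 20 triangles.
rank ∂_0 = 0, rank ∂_1 = 9 ⇒ b_0 = 10 − 0 − 9 = 1; all invariant factors of ∂_1 are 1 so no torsion. So H_0 = Z.
rank ∂_1 = 9, rank ∂_2 = 20 ⇒ b_1 = 30 − 9 − 20 = 1; ∂_2 has invariant factor(s) [2] giving torsion. So H_1 = Z ⊕ Z/2.
rank ∂_2 = 20, rank ∂_3 = 0 ⇒ b_2 = 20 − 20 − 0 = 0. So H_2 = 0.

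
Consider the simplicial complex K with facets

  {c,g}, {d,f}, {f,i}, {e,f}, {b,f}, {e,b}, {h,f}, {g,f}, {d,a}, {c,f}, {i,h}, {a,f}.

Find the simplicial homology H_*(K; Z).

H_0 = Z,  H_1 = Z^4.

We work with the vertex ordering a < b < c < d < e < f < g < h < i. The simplices of K, each written with vertices in increasing order, are:

  0-simplices (9): a, b, c, d, e, f, g, h, i
  1-simplices (12): ad, af, be, bf, cf, cg, df, ef, fg, fh, fi, hi

Hence C_0 ≅ Z^9, C_1 ≅ Z^12.

The boundary map ∂_1: C_1 → C_0 is given by ∂[p,q] = [q] − [p].
This gives a 9×12 integer matrix of rank 8; reducing to Smith normal form yields diagonal entries (1,1,1,1,1,1,1,1).

Reading off H_k = ker ∂_k / im ∂_{k+1}:

  H_0: rank C_0 − rank ∂_1 = 9 − 8 = 1, and the invariant factors of ∂_1 are all 1, so H_0 ≅ Z.
  H_1: rank ker ∂_1 − rank ∂_2 = (12 − 8) − 0 = 4, and there is no ∂_2, so H_1 ≅ Z^4.

(K is a triangulation of a wedge of 4 circles.)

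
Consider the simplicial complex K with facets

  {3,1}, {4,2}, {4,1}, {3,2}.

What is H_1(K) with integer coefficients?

We work with the vertex ordering 1 < 2 < 3 < 4. The simplices of K, each written with vertices in increasing order, are:

  0-simplices (4): [1], [2], [3], [4]
  1-simplices (4): [1,3], [1,4], [2,3], [2,4]

so the chain groups are C_0 ≅ Z^4, C_1 ≅ Z^4.

The boundary map ∂_1: C_1 → C_0 maps an edge to its endpoints' difference, ∂[p,q] = q − p. For instance
  ∂[2,4] = [4] − [2].
As a 4×4 matrix over Z this has rank 3, with invariant factors (1,1,1).

Computing H_k = (kernel of ∂_k) / (image of ∂_{k+1}):

  H_1: rank ker ∂_1 − rank ∂_2 = (4 − 3) − 0 = 1, and there is no ∂_2, so H_1 ≅ Z.

H_1 = Z.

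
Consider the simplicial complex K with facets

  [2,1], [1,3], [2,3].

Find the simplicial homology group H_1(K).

H_1 ≅ Z.

We work with the vertex ordering 1 < 2 < 3. The simplices of K, each written with vertices in increasing order, are:

  0-simplices (3): [1], [2], [3]
  1-simplices (3): [1,2], [1,3], [2,3]

so the chain groups are C_0 ≅ Z^3, C_1 ≅ Z^3.

∂_1: C_1 → C_0 maps an edge to its endpoints' difference, ∂[p,q] = q − p.
As a 3×3 matrix over Z this has rank 2, with invariant factors (1,1).

From H_k ≅ ker(∂_k) / im(∂_{k+1}) we obtain:

  H_1: rank ker ∂_1 − rank ∂_2 = (3 − 2) − 0 = 1, and there is no ∂_2, so H_1 ≅ Z.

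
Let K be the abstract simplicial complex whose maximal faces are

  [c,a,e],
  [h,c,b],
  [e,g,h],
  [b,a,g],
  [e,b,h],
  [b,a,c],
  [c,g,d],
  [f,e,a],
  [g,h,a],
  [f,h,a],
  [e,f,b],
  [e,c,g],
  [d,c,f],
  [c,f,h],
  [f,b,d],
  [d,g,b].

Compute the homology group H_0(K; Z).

H_0 ≅ Z.

Fix the vertex order a < b < c < d < e < f < g < h and write every simplex with vertices in increasing order. Then dim K = 2 and the simplices of K are:

  0-simplices (8): a, b, c, d, e, f, g, h
  1-simplices (24): ab, ac, ae, af, ag, ah, bc, bd, be, bf, bg, bh, cd, ce, cf, cg, ch, df, dg, ef, eg, eh, fh, gh
  2-simplices (16): abc, abg, ace, aef, afh, agh, bch, bdf, bdg, bef, beh, cdf, cdg, ceg, cfh, egh

so the chain groups are C_0 ≅ Z^8, C_1 ≅ Z^24, C_2 ≅ Z^16.

Boundary ∂_1: C_1 → C_0 is given by ∂[p,q] = [q] − [p]. For instance
  ∂eg = g − e.
As a 8×24 matrix over Z this has rank 7, with invariant factors (1,1,1,1,1,1,1).

∂_2: C_2 → C_1 sends each 2-simplex [p,q,r] to [q,r] − [p,r] + [p,q]. For instance
  ∂bef = ef − bf + be,
  ∂agh = gh − ah + ag.
The resulting 24×16 matrix has rank 15, and its Smith normal form has invariant factors (1,1,1,1,1,1,1,1,1,1,1,1,1,1,1).

Computing H_k = (kernel of ∂_k) / (image of ∂_{k+1}):

  H_0: rank C_0 − rank ∂_1 = 8 − 7 = 1, and the invariant factors of ∂_1 are all 1, so H_0 = Z.

(K is a triangulation of the torus T^2.)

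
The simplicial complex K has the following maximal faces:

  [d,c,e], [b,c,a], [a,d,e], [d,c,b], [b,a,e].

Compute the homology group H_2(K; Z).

H_2 = 0.

Order the vertices as a < b < c < d < e. Listing each simplex with vertices in this order, K has dimension 2 with simplices:

  0-simplices (5): a, b, c, d, e
  1-simplices (10): ab, ac, ad, ae, bc, bd, be, cd, ce, de
  2-simplices (5): abc, abe, ade, bcd, cde

so the chain groups are C_0 ≅ Z^5, C_1 ≅ Z^10, C_2 ≅ Z^5.

Boundary ∂_1: C_1 → C_0 maps an edge to its endpoints' difference, ∂[p,q] = q − p.
As a 5×10 matrix over Z this has rank 4, with invariant factors (1,1,1,1).

The boundary map ∂_2: C_2 → C_1 maps a triangle to the signed sum of its edges. For instance
  ∂ade = de − ae + ad,
  ∂bcd = cd − bd + bc.
The 10×5 boundary matrix has rank 5 and Smith normal form diag(1,1,1,1,1).

From H_k ≅ ker(∂_k) / im(∂_{k+1}) we obtain:

  H_2: rank ker ∂_2 − rank ∂_3 = (5 − 5) − 0 = 0, and there is no ∂_3, so H_2 = 0.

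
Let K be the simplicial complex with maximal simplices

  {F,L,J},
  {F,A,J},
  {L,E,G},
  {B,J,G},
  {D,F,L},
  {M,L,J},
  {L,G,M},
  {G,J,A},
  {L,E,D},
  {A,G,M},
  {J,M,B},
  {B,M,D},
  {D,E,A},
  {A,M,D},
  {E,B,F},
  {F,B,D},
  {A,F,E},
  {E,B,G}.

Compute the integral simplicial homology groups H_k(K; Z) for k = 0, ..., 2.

H_0 ≅ Z,  H_1 ≅ Z × Z/2,  H_2 = 0.

Take the total order A < B < D < E < F < G < J < L < M on the vertex set. Then K (dimension 2) consists of the simplices:

  0-simplices (9): A, B, D, E, F, G, J, L, M
  1-simplices (27): AD, AE, AF, AG, AJ, AM, BD, BE, BF, BG, BJ, BM, DE, DF, DL, DM, EF, EG, EL, FJ, FL, GJ, GL, GM, JL, JM, LM
  2-simplices (18): ADE, ADM, AEF, AFJ, AGJ, AGM, BDF, BDM, BEF, BEG, BGJ, BJM, DEL, DFL, EGL, FJL, GLM, JLM

Hence C_0 ≅ Z^9, C_1 ≅ Z^27, C_2 ≅ Z^18.

∂_1: C_1 → C_0 sends each edge [p,q] (with p < q) to q − p. For instance
  ∂AF = F − A.
The resulting 9×27 matrix has rank 8, and its Smith normal form has invariant factors (1,1,1,1,1,1,1,1).

∂_2: C_2 → C_1 acts by ∂[p,q,r] = [q,r] − [p,r] + [p,q]. For instance
  ∂BDM = DM − BM + BD,
  ∂DFL = FL − DL + DF.
The resulting 27×18 matrix has rank 18, and its Smith normal form has invariant factors (1,1,1,1,1,1,1,1,1,1,1,1,1,1,1,1,1,2).

Reading off H_k = ker ∂_k / im ∂_{k+1}:

  H_0: rank C_0 − rank ∂_1 = 9 − 8 = 1, and the invariant factors of ∂_1 are all 1, so H_0 = Z.
  H_1: rank ker ∂_1 − rank ∂_2 = (27 − 8) − 18 = 1, and ∂_2 has invariant factor 2 > 1, so H_1 = Z × Z/2.
  H_2: rank ker ∂_2 − rank ∂_3 = (18 − 18) − 0 = 0, and there is no ∂_3, so H_2 = 0.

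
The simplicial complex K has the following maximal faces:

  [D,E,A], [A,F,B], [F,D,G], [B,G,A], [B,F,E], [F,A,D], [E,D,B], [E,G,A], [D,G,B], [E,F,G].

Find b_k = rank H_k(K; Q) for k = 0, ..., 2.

b_0 = 1, b_1 = 0, b_2 = 0.

Take the total order A < B < D < E < F < G on the vertex set. Then K (dimension 2) consists of the simplices:

  0-simplices (6): A, B, D, E, F, G
  1-simplices (15): AB, AD, AE, AF, AG, BD, BE, BF, BG, DE, DF, DG, EF, EG, FG
  2-simplices (10): ABF, ABG, ADE, ADF, AEG, BDE, BDG, BEF, DFG, EFG

Hence C_0 ≅ Z^6, C_1 ≅ Z^15, C_2 ≅ Z^10.

The boundary map ∂_1: C_1 → C_0 sends each edge [p,q] (with p < q) to q − p. For instance
  ∂AE = E − A.
The resulting 6×15 matrix has rank 5, and its Smith normal form has invariant factors (1,1,1,1,1).

The boundary map ∂_2: C_2 → C_1 maps a triangle to the signed sum of its edges. For instance
  ∂EFG = FG − EG + EF,
  ∂ABF = BF − AF + AB.
The resulting 15×10 matrix has rank 10, and its Smith normal form has invariant factors (1,1,1,1,1,1,1,1,1,2).

Reading off H_k = ker ∂_k / im ∂_{k+1}:

  H_0: rank C_0 − rank ∂_1 = 6 − 5 = 1, and the invariant factors of ∂_1 are all 1, so H_0 ≅ Z.
  H_1: rank ker ∂_1 − rank ∂_2 = (15 − 5) − 10 = 0, and ∂_2 has invariant factor 2 > 1, so H_1 ≅ Z/2Z.
  H_2: rank ker ∂_2 − rank ∂_3 = (10 − 10) − 0 = 0, and there is no ∂_3, so H_2 ≅ 0.

As a check, the Euler characteristic is 6 − 15 + 10 = 1, which agrees with 1 − 0 + 0 = 1.
(K is a triangulation of the real projective plane RP^2.)

Hence the Betti numbers are b_0 = 1, b_1 = 0, b_2 = 0.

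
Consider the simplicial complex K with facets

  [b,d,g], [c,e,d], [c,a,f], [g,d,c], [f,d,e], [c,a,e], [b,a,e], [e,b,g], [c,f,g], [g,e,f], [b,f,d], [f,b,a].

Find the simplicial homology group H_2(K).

K has 7 vertices, 18 edges, 12 triangles.
rank ∂_2 = 12, rank ∂_3 = 0 ⇒ b_2 = 12 − 12 − 0 = 0. So H_2 ≅ 0.

H_2 ≅ 0.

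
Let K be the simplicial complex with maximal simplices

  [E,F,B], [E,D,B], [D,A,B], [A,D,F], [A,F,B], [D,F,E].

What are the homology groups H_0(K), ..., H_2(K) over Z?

H_0 = Z,  H_1 = 0,  H_2 = Z.

We work with the vertex ordering A < B < D < E < F. The simplices of K, each written with vertices in increasing order, are:

  0-simplices (5): A, B, D, E, F
  1-simplices (9): AB, AD, AF, BD, BE, BF, DE, DF, EF
  2-simplices (6): ABD, ABF, ADF, BDE, BEF, DEF

giving chain groups C_0 ≅ Z^5, C_1 ≅ Z^9, C_2 ≅ Z^6.

∂_1: C_1 → C_0 maps an edge to its endpoints' difference, ∂[p,q] = q − p.
As a 5×9 matrix over Z this has rank 4, with invariant factors (1,1,1,1).

∂_2: C_2 → C_1 maps a triangle to the signed sum of its edges. For instance
  ∂ADF = DF − AF + AD,
  ∂DEF = EF − DF + DE.
The 9×6 boundary matrix has rank 5 and Smith normal form diag(1,1,1,1,1).

Now H_k = ker ∂_k / im ∂_{k+1}, so:

  H_0: rank C_0 − rank ∂_1 = 5 − 4 = 1, and the invariant factors of ∂_1 are all 1, so H_0 ≅ Z.
  H_1: rank ker ∂_1 − rank ∂_2 = (9 − 4) − 5 = 0, and the invariant factors of ∂_2 are all 1, so H_1 ≅ 0.
  H_2: rank ker ∂_2 − rank ∂_3 = (6 − 5) − 0 = 1, and there is no ∂_3, so H_2 ≅ Z.

As a check, the Euler characteristic is 5 − 9 + 6 = 2, which agrees with 1 − 0 + 1 = 2.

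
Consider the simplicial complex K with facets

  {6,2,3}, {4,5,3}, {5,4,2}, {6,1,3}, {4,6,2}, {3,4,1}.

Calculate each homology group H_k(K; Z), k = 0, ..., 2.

Take the total order 1 < 2 < 3 < 4 < 5 < 6 on the vertex set. Then K (dimension 2) consists of the simplices:

  0-simplices (6): [1], [2], [3], [4], [5], [6]
  1-simplices (12): [1,3], [1,4], [1,6], [2,3], [2,4], [2,5], [2,6], [3,4], [3,5], [3,6], [4,5], [4,6]
  2-simplices (6): [1,3,4], [1,3,6], [2,3,6], [2,4,5], [2,4,6], [3,4,5]

giving chain groups C_0 ≅ Z^6, C_1 ≅ Z^12, C_2 ≅ Z^6.

Boundary ∂_1: C_1 → C_0 is given by ∂[p,q] = [q] − [p].
As a 6×12 matrix over Z this has rank 5, with invariant factors (1,1,1,1,1).

∂_2: C_2 → C_1 sends each 2-simplex [p,q,r] to [q,r] − [p,r] + [p,q]. For instance
  ∂[1,3,4] = [3,4] − [1,4] + [1,3],
  ∂[2,4,6] = [4,6] − [2,6] + [2,4].
As a 12×6 matrix over Z this has rank 6, with invariant factors (1,1,1,1,1,1).

From H_k ≅ ker(∂_k) / im(∂_{k+1}) we obtain:

  H_0: rank C_0 − rank ∂_1 = 6 − 5 = 1, and the invariant factors of ∂_1 are all 1, so H_0 = Z.
  H_1: rank ker ∂_1 − rank ∂_2 = (12 − 5) − 6 = 1, and the invariant factors of ∂_2 are all 1, so H_1 = Z.
  H_2: rank ker ∂_2 − rank ∂_3 = (6 − 6) − 0 = 0, and there is no ∂_3, so H_2 = 0.

(K is a triangulation of the cylinder S^1 x I.)

H_0 = Z,  H_1 = Z,  H_2 = 0.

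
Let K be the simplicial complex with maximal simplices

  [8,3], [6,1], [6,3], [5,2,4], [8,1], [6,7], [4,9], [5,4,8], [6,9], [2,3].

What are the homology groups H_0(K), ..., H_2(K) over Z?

H_0 ≅ Z,  H_1 ≅ Z^3,  H_2 = 0.

We work with the vertex ordering 1 < 2 < 3 < 4 < 5 < 6 < 7 < 8 < 9. The simplices of K, each written with vertices in increasing order, are:

  0-simplices (9): [1], [2], [3], [4], [5], [6], [7], [8], [9]
  1-simplices (13): [1,6], [1,8], [2,3], [2,4], [2,5], [3,6], [3,8], [4,5], [4,8], [4,9], [5,8], [6,7], [6,9]
  2-simplices (2): [2,4,5], [4,5,8]

giving chain groups C_0 ≅ Z^9, C_1 ≅ Z^13, C_2 ≅ Z^2.

Boundary ∂_1: C_1 → C_0 maps an edge to its endpoints' difference, ∂[p,q] = q − p. For instance
  ∂[5,8] = [8] − [5].
As a 9×13 matrix over Z this has rank 8, with invariant factors (1,1,1,1,1,1,1,1).

Boundary ∂_2: C_2 → C_1 acts by ∂[p,q,r] = [q,r] − [p,r] + [p,q]. For instance
  ∂[2,4,5] = [4,5] − [2,5] + [2,4],
  ∂[4,5,8] = [5,8] − [4,8] + [4,5].
The 13×2 boundary matrix has rank 2 and Smith normal form diag(1,1).

Computing H_k = (kernel of ∂_k) / (image of ∂_{k+1}):

  H_0: rank C_0 − rank ∂_1 = 9 − 8 = 1, and the invariant factors of ∂_1 are all 1, so H_0 ≅ Z.
  H_1: rank ker ∂_1 − rank ∂_2 = (13 − 8) − 2 = 3, and the invariant factors of ∂_2 are all 1, so H_1 ≅ Z^3.
  H_2: rank ker ∂_2 − rank ∂_3 = (2 − 2) − 0 = 0, and there is no ∂_3, so H_2 ≅ 0.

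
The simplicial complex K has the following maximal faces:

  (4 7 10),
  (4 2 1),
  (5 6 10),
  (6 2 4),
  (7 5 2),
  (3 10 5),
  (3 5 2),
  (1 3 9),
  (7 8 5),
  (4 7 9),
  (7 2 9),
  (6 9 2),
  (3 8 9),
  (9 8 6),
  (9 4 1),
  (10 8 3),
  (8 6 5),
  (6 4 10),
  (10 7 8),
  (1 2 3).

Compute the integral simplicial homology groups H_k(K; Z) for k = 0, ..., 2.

We work with the vertex ordering 1 < 2 < 3 < 4 < 5 < 6 < 7 < 8 < 9 < 10. The simplices of K, each written with vertices in increasing order, are:

  0-simplices (10): [1], [2], [3], [4], [5], [6], [7], [8], [9], [10]
  1-simplices (30): (30 of them)
  2-simplices (20): (20 of them)

so the chain groups are C_0 ≅ Z^10, C_1 ≅ Z^30, C_2 ≅ Z^20.

The boundary map ∂_1: C_1 → C_0 maps an edge to its endpoints' difference, ∂[p,q] = q − p. For instance
  ∂[7,9] = [9] − [7].
As a 10×30 matrix over Z this has rank 9, with invariant factors (1,1,1,1,1,1,1,1,1).

∂_2: C_2 → C_1 sends each 2-simplex [p,q,r] to [q,r] − [p,r] + [p,q]. For instance
  ∂[2,4,6] = [4,6] − [2,6] + [2,4],
  ∂[4,6,10] = [6,10] − [4,10] + [4,6].
As a 30×20 matrix over Z this has rank 20, with invariant factors (1,1,1,1,1,1,1,1,1,1,1,1,1,1,1,1,1,1,1,2).

Reading off H_k = ker ∂_k / im ∂_{k+1}:

  H_0: rank C_0 − rank ∂_1 = 10 − 9 = 1, and the invariant factors of ∂_1 are all 1, so H_0 = Z.
  H_1: rank ker ∂_1 − rank ∂_2 = (30 − 9) − 20 = 1, and ∂_2 has invariant factor 2 > 1, so H_1 = Z ⊕ Z/2.
  H_2: rank ker ∂_2 − rank ∂_3 = (20 − 20) − 0 = 0, and there is no ∂_3, so H_2 = 0.

As a check, the Euler characteristic is 10 − 30 + 20 = 0, which agrees with 1 − 1 + 0 = 0.
(K is a triangulation of the Klein bottle.)

H_0 = Z,  H_1 = Z ⊕ Z/2,  H_2 = 0.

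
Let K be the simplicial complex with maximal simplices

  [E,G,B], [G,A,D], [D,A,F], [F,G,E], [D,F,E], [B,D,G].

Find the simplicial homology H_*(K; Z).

Fix the vertex order A < B < D < E < F < G and write every simplex with vertices in increasing order. Then dim K = 2 and the simplices of K are:

  0-simplices (6): A, B, D, E, F, G
  1-simplices (12): AD, AF, AG, BD, BE, BG, DE, DF, DG, EF, EG, FG
  2-simplices (6): ADF, ADG, BDG, BEG, DEF, EFG

giving chain groups C_0 ≅ Z^6, C_1 ≅ Z^12, C_2 ≅ Z^6.

The boundary map ∂_1: C_1 → C_0 sends each edge [p,q] (with p < q) to q − p. For instance
  ∂AF = F − A.
The resulting 6×12 matrix has rank 5, and its Smith normal form has invariant factors (1,1,1,1,1).

The boundary map ∂_2: C_2 → C_1 sends each 2-simplex [p,q,r] to [q,r] − [p,r] + [p,q]. For instance
  ∂ADG = DG − AG + AD,
  ∂DEF = EF − DF + DE.
The resulting 12×6 matrix has rank 6, and its Smith normal form has invariant factors (1,1,1,1,1,1).

Computing H_k = (kernel of ∂_k) / (image of ∂_{k+1}):

  H_0: rank C_0 − rank ∂_1 = 6 − 5 = 1, and the invariant factors of ∂_1 are all 1, so H_0 ≅ Z.
  H_1: rank ker ∂_1 − rank ∂_2 = (12 − 5) − 6 = 1, and the invariant factors of ∂_2 are all 1, so H_1 ≅ Z.
  H_2: rank ker ∂_2 − rank ∂_3 = (6 − 6) − 0 = 0, and there is no ∂_3, so H_2 ≅ 0.

H_0 ≅ Z,  H_1 ≅ Z,  H_2 = 0.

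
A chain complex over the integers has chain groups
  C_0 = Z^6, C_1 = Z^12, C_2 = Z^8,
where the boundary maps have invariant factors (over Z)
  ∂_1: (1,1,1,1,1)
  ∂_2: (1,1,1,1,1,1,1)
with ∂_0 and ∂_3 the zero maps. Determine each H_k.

H_0 = Z,  H_1 = 0,  H_2 = Z.

H_0: b_0 = 6 − 0 − 5 = 1; torsion from ∂_1 factors > 1: none. So H_0 = Z.
H_1: b_1 = 12 − 5 − 7 = 0; torsion from ∂_2 factors > 1: none. So H_1 = 0.
H_2: b_2 = 8 − 7 − 0 = 1; torsion from ∂_3 factors > 1: none. So H_2 = Z.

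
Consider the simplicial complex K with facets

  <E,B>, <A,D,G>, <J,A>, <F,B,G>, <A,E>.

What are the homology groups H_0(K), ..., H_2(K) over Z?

Take the total order A < B < D < E < F < G < J on the vertex set. Then K (dimension 2) consists of the simplices:

  0-simplices (7): A, B, D, E, F, G, J
  1-simplices (9): AD, AE, AG, AJ, BE, BF, BG, DG, FG
  2-simplices (2): ADG, BFG

so the chain groups are C_0 ≅ Z^7, C_1 ≅ Z^9, C_2 ≅ Z^2.

Boundary ∂_1: C_1 → C_0 maps an edge to its endpoints' difference, ∂[p,q] = q − p. For instance
  ∂AE = E − A.
The resulting 7×9 matrix has rank 6, and its Smith normal form has invariant factors (1,1,1,1,1,1).

Boundary ∂_2: C_2 → C_1 sends each 2-simplex [p,q,r] to [q,r] − [p,r] + [p,q]. For instance
  ∂BFG = FG − BG + BF,
  ∂ADG = DG − AG + AD.
The resulting 9×2 matrix has rank 2, and its Smith normal form has invariant factors (1,1).

Computing H_k = (kernel of ∂_k) / (image of ∂_{k+1}):

  H_0: rank C_0 − rank ∂_1 = 7 − 6 = 1, and the invariant factors of ∂_1 are all 1, so H_0 = Z.
  H_1: rank ker ∂_1 − rank ∂_2 = (9 − 6) − 2 = 1, and the invariant factors of ∂_2 are all 1, so H_1 = Z.
  H_2: rank ker ∂_2 − rank ∂_3 = (2 − 2) − 0 = 0, and there is no ∂_3, so H_2 = 0.

H_0 = Z,  H_1 = Z,  H_2 = 0.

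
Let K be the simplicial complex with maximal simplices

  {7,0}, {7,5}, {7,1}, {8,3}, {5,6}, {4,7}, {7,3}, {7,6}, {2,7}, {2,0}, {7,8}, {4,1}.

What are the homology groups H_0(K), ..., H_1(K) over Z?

K has 9 vertices, 12 edges.
rank ∂_0 = 0, rank ∂_1 = 8 ⇒ b_0 = 9 − 0 − 8 = 1; all invariant factors of ∂_1 are 1 so no torsion. So H_0 = Z.
rank ∂_1 = 8, rank ∂_2 = 0 ⇒ b_1 = 12 − 8 − 0 = 4. So H_1 = Z^4.

H_0 ≅ Z,  H_1 ≅ Z^4.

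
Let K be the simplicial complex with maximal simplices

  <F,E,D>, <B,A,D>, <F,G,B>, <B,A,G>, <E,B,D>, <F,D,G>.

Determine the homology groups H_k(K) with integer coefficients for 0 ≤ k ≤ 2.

Take the total order A < B < D < E < F < G on the vertex set. Then K (dimension 2) consists of the simplices:

  0-simplices (6): A, B, D, E, F, G
  1-simplices (12): AB, AD, AG, BD, BE, BF, BG, DE, DF, DG, EF, FG
  2-simplices (6): ABD, ABG, BDE, BFG, DEF, DFG

Hence C_0 ≅ Z^6, C_1 ≅ Z^12, C_2 ≅ Z^6.

Boundary ∂_1: C_1 → C_0 maps an edge to its endpoints' difference, ∂[p,q] = q − p. For instance
  ∂BF = F − B.
The 6×12 boundary matrix has rank 5 and Smith normal form diag(1,1,1,1,1).

Boundary ∂_2: C_2 → C_1 maps a triangle to the signed sum of its edges. For instance
  ∂BFG = FG − BG + BF,
  ∂DFG = FG − DG + DF.
The resulting 12×6 matrix has rank 6, and its Smith normal form has invariant factors (1,1,1,1,1,1).

From H_k ≅ ker(∂_k) / im(∂_{k+1}) we obtain:

  H_0: rank C_0 − rank ∂_1 = 6 − 5 = 1, and the invariant factors of ∂_1 are all 1, so H_0 = Z.
  H_1: rank ker ∂_1 − rank ∂_2 = (12 − 5) − 6 = 1, and the invariant factors of ∂_2 are all 1, so H_1 = Z.
  H_2: rank ker ∂_2 − rank ∂_3 = (6 − 6) − 0 = 0, and there is no ∂_3, so H_2 = 0.

As a check, the Euler characteristic is 6 − 12 + 6 = 0, which agrees with 1 − 1 + 0 = 0.

H_0 = Z,  H_1 = Z,  H_2 = 0.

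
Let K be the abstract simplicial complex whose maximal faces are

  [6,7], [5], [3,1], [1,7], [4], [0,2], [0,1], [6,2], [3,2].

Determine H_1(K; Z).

K has 8 vertices, 7 edges.
rank ∂_1 = 5, rank ∂_2 = 0 ⇒ b_1 = 7 − 5 − 0 = 2. So H_1 ≅ Z^2.

H_1 = Z^2.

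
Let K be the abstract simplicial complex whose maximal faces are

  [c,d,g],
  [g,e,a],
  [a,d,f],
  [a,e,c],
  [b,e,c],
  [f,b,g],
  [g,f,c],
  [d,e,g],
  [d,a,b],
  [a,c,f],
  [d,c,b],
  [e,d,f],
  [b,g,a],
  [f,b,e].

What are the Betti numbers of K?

b_0 = 1, b_1 = 2, b_2 = 1.

Take the total order a < b < c < d < e < f < g on the vertex set. Then K (dimension 2) consists of the simplices:

  0-simplices (7): a, b, c, d, e, f, g
  1-simplices (21): ab, ac, ad, ae, af, ag, bc, bd, be, bf, bg, cd, ce, cf, cg, de, df, dg, ef, eg, fg
  2-simplices (14): abd, abg, ace, acf, adf, aeg, bcd, bce, bef, bfg, cdg, cfg, def, deg

giving chain groups C_0 ≅ Z^7, C_1 ≅ Z^21, C_2 ≅ Z^14.

∂_1: C_1 → C_0 maps an edge to its endpoints' difference, ∂[p,q] = q − p.
As a 7×21 matrix over Z this has rank 6, with invariant factors (1,1,1,1,1,1).

Boundary ∂_2: C_2 → C_1 maps a triangle to the signed sum of its edges. For instance
  ∂bfg = fg − bg + bf,
  ∂bcd = cd − bd + bc.
This gives a 21×14 integer matrix of rank 13; reducing to Smith normal form yields diagonal entries (1,1,1,1,1,1,1,1,1,1,1,1,1).

Computing H_k = (kernel of ∂_k) / (image of ∂_{k+1}):

  H_0: rank C_0 − rank ∂_1 = 7 − 6 = 1, and the invariant factors of ∂_1 are all 1, so H_0 ≅ Z.
  H_1: rank ker ∂_1 − rank ∂_2 = (21 − 6) − 13 = 2, and the invariant factors of ∂_2 are all 1, so H_1 ≅ Z^2.
  H_2: rank ker ∂_2 − rank ∂_3 = (14 − 13) − 0 = 1, and there is no ∂_3, so H_2 ≅ Z.

As a check, the Euler characteristic is 7 − 21 + 14 = 0, which agrees with 1 − 2 + 1 = 0.

Hence the Betti numbers are b_0 = 1, b_1 = 2, b_2 = 1.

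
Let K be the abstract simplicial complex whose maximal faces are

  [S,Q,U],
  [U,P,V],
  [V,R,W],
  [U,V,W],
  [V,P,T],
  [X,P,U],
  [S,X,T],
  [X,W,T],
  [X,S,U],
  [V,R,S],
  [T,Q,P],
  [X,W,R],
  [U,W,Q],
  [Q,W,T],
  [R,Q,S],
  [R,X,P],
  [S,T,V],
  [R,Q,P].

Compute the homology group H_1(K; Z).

Order the vertices as P < Q < R < S < T < U < V < W < X. Listing each simplex with vertices in this order, K has dimension 2 with simplices:

  0-simplices (9): P, Q, R, S, T, U, V, W, X
  1-simplices (27): PQ, PR, PT, PU, PV, PX, QR, QS, QT, QU, QW, RS, RV, RW, RX, ST, SU, SV, SX, TV, TW, TX, UV, UW, UX, VW, WX
  2-simplices (18): PQR, PQT, PRX, PTV, PUV, PUX, QRS, QSU, QTW, QUW, RSV, RVW, RWX, STV, STX, SUX, TWX, UVW

Hence C_0 ≅ Z^9, C_1 ≅ Z^27, C_2 ≅ Z^18.

∂_1: C_1 → C_0 sends each edge [p,q] (with p < q) to q − p.
This gives a 9×27 integer matrix of rank 8; reducing to Smith normal form yields diagonal entries (1,1,1,1,1,1,1,1).

Boundary ∂_2: C_2 → C_1 acts by ∂[p,q,r] = [q,r] − [p,r] + [p,q]. For instance
  ∂UVW = VW − UW + UV,
  ∂QRS = RS − QS + QR.
As a 27×18 matrix over Z this has rank 17, with invariant factors (1,1,1,1,1,1,1,1,1,1,1,1,1,1,1,1,1).

Now H_k = ker ∂_k / im ∂_{k+1}, so:

  H_1: rank ker ∂_1 − rank ∂_2 = (27 − 8) − 17 = 2, and the invariant factors of ∂_2 are all 1, so H_1 = Z^2.

H_1 = Z^2.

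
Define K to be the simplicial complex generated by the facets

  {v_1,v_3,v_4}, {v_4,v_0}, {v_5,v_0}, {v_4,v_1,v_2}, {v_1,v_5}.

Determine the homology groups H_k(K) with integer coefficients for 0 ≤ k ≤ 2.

K has 6 vertices, 8 edges, 2 triangles.
rank ∂_0 = 0, rank ∂_1 = 5 ⇒ b_0 = 6 − 0 − 5 = 1; all invariant factors of ∂_1 are 1 so no torsion. So H_0 ≅ Z.
rank ∂_1 = 5, rank ∂_2 = 2 ⇒ b_1 = 8 − 5 − 2 = 1; all invariant factors of ∂_2 are 1 so no torsion. So H_1 ≅ Z.
rank ∂_2 = 2, rank ∂_3 = 0 ⇒ b_2 = 2 − 2 − 0 = 0. So H_2 ≅ 0.

H_0 ≅ Z,  H_1 ≅ Z,  H_2 = 0.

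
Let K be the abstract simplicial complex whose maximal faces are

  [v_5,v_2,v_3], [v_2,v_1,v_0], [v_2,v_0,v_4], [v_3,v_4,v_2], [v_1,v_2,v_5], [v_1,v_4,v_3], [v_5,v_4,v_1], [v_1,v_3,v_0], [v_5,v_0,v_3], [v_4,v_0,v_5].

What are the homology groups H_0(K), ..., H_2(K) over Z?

H_0 ≅ Z,  H_1 ≅ Z/2Z,  H_2 = 0.

Fix the vertex order v_0 < v_1 < v_2 < v_3 < v_4 < v_5 and write every simplex with vertices in increasing order. Then dim K = 2 and the simplices of K are:

  0-simplices (6): [v_0], [v_1], [v_2], [v_3], [v_4], [v_5]
  1-simplices (15): (15 of them)
  2-simplices (10): [v_0,v_1,v_2], [v_0,v_1,v_3], [v_0,v_2,v_4], [v_0,v_3,v_5], [v_0,v_4,v_5], [v_1,v_2,v_5], [v_1,v_3,v_4], [v_1,v_4,v_5], [v_2,v_3,v_4], [v_2,v_3,v_5]

giving chain groups C_0 ≅ Z^6, C_1 ≅ Z^15, C_2 ≅ Z^10.

Boundary ∂_1: C_1 → C_0 maps an edge to its endpoints' difference, ∂[p,q] = q − p.
This gives a 6×15 integer matrix of rank 5; reducing to Smith normal form yields diagonal entries (1,1,1,1,1).

Boundary ∂_2: C_2 → C_1 sends each 2-simplex [p,q,r] to [q,r] − [p,r] + [p,q]. For instance
  ∂[v_1,v_3,v_4] = [v_3,v_4] − [v_1,v_4] + [v_1,v_3],
  ∂[v_2,v_3,v_5] = [v_3,v_5] − [v_2,v_5] + [v_2,v_3].
The 15×10 boundary matrix has rank 10 and Smith normal form diag(1,1,1,1,1,1,1,1,1,2).

From H_k ≅ ker(∂_k) / im(∂_{k+1}) we obtain:

  H_0: rank C_0 − rank ∂_1 = 6 − 5 = 1, and the invariant factors of ∂_1 are all 1, so H_0 = Z.
  H_1: rank ker ∂_1 − rank ∂_2 = (15 − 5) − 10 = 0, and ∂_2 has invariant factor 2 > 1, so H_1 = Z/2Z.
  H_2: rank ker ∂_2 − rank ∂_3 = (10 − 10) − 0 = 0, and there is no ∂_3, so H_2 = 0.

(K is a triangulation of the real projective plane RP^2.)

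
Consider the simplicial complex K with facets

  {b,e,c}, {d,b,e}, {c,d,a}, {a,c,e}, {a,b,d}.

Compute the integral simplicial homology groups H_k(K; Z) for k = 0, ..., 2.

We work with the vertex ordering a < b < c < d < e. The simplices of K, each written with vertices in increasing order, are:

  0-simplices (5): a, b, c, d, e
  1-simplices (10): ab, ac, ad, ae, bc, bd, be, cd, ce, de
  2-simplices (5): abd, acd, ace, bce, bde

so the chain groups are C_0 ≅ Z^5, C_1 ≅ Z^10, C_2 ≅ Z^5.

∂_1: C_1 → C_0 sends each edge [p,q] (with p < q) to q − p. For instance
  ∂ce = e − c.
This gives a 5×10 integer matrix of rank 4; reducing to Smith normal form yields diagonal entries (1,1,1,1).

The boundary map ∂_2: C_2 → C_1 acts by ∂[p,q,r] = [q,r] − [p,r] + [p,q]. For instance
  ∂acd = cd − ad + ac,
  ∂bde = de − be + bd.
This gives a 10×5 integer matrix of rank 5; reducing to Smith normal form yields diagonal entries (1,1,1,1,1).

Now H_k = ker ∂_k / im ∂_{k+1}, so:

  H_0: rank C_0 − rank ∂_1 = 5 − 4 = 1, and the invariant factors of ∂_1 are all 1, so H_0 ≅ Z.
  H_1: rank ker ∂_1 − rank ∂_2 = (10 − 4) − 5 = 1, and the invariant factors of ∂_2 are all 1, so H_1 ≅ Z.
  H_2: rank ker ∂_2 − rank ∂_3 = (5 − 5) − 0 = 0, and there is no ∂_3, so H_2 ≅ 0.

(K is a triangulation of the Möbius band.)

H_0 ≅ Z,  H_1 ≅ Z,  H_2 = 0.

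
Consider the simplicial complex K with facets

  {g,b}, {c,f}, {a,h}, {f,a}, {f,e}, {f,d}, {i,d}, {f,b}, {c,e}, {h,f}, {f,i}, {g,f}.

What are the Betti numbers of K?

Fix the vertex order a < b < c < d < e < f < g < h < i and write every simplex with vertices in increasing order. Then dim K = 1 and the simplices of K are:

  0-simplices (9): a, b, c, d, e, f, g, h, i
  1-simplices (12): af, ah, bf, bg, ce, cf, df, di, ef, fg, fh, fi

Hence C_0 ≅ Z^9, C_1 ≅ Z^12.

The boundary map ∂_1: C_1 → C_0 sends each edge [p,q] (with p < q) to q − p.
The 9×12 boundary matrix has rank 8 and Smith normal form diag(1,1,1,1,1,1,1,1).

Computing H_k = (kernel of ∂_k) / (image of ∂_{k+1}):

  H_0: rank C_0 − rank ∂_1 = 9 − 8 = 1, and the invariant factors of ∂_1 are all 1, so H_0 ≅ Z.
  H_1: rank ker ∂_1 − rank ∂_2 = (12 − 8) − 0 = 4, and there is no ∂_2, so H_1 ≅ Z^4.

As a check, the Euler characteristic is 9 − 12 = -3, which agrees with 1 − 4 = -3.
(K is a triangulation of a wedge of 4 circles.)

Hence the Betti numbers are b_0 = 1, b_1 = 4.

b_0 = 1, b_1 = 4.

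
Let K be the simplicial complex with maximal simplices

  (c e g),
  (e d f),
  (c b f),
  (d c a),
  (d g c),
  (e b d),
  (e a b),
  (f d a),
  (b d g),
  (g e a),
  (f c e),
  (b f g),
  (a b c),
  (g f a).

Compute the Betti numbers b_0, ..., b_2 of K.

Fix the vertex order a < b < c < d < e < f < g and write every simplex with vertices in increasing order. Then dim K = 2 and the simplices of K are:

  0-simplices (7): a, b, c, d, e, f, g
  1-simplices (21): ab, ac, ad, ae, af, ag, bc, bd, be, bf, bg, cd, ce, cf, cg, de, df, dg, ef, eg, fg
  2-simplices (14): abc, abe, acd, adf, aeg, afg, bcf, bde, bdg, bfg, cdg, cef, ceg, def

so the chain groups are C_0 ≅ Z^7, C_1 ≅ Z^21, C_2 ≅ Z^14.

∂_1: C_1 → C_0 sends each edge [p,q] (with p < q) to q − p.
The resulting 7×21 matrix has rank 6, and its Smith normal form has invariant factors (1,1,1,1,1,1).

∂_2: C_2 → C_1 sends each 2-simplex [p,q,r] to [q,r] − [p,r] + [p,q]. For instance
  ∂def = ef − df + de,
  ∂bfg = fg − bg + bf.
As a 21×14 matrix over Z this has rank 13, with invariant factors (1,1,1,1,1,1,1,1,1,1,1,1,1).

Reading off H_k = ker ∂_k / im ∂_{k+1}:

  H_0: rank C_0 − rank ∂_1 = 7 − 6 = 1, and the invariant factors of ∂_1 are all 1, so H_0 ≅ Z.
  H_1: rank ker ∂_1 − rank ∂_2 = (21 − 6) − 13 = 2, and the invariant factors of ∂_2 are all 1, so H_1 ≅ Z^2.
  H_2: rank ker ∂_2 − rank ∂_3 = (14 − 13) − 0 = 1, and there is no ∂_3, so H_2 ≅ Z.

Hence the Betti numbers are b_0 = 1, b_1 = 2, b_2 = 1.

b_0 = 1, b_1 = 2, b_2 = 1.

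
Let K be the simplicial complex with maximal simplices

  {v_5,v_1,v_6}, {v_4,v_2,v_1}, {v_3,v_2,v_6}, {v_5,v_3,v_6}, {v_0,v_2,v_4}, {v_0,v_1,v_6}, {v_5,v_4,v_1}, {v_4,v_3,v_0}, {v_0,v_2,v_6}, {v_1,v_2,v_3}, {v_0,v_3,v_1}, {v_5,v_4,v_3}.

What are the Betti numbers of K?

Take the total order v_0 < v_1 < v_2 < v_3 < v_4 < v_5 < v_6 on the vertex set. Then K (dimension 2) consists of the simplices:

  0-simplices (7): [v_0], [v_1], [v_2], [v_3], [v_4], [v_5], [v_6]
  1-simplices (18): (18 of them)
  2-simplices (12): (12 of them)

giving chain groups C_0 ≅ Z^7, C_1 ≅ Z^18, C_2 ≅ Z^12.

Boundary ∂_1: C_1 → C_0 sends each edge [p,q] (with p < q) to q − p. For instance
  ∂[v_0,v_3] = [v_3] − [v_0].
The 7×18 boundary matrix has rank 6 and Smith normal form diag(1,1,1,1,1,1).

∂_2: C_2 → C_1 sends each 2-simplex [p,q,r] to [q,r] − [p,r] + [p,q]. For instance
  ∂[v_1,v_5,v_6] = [v_5,v_6] − [v_1,v_6] + [v_1,v_5],
  ∂[v_0,v_3,v_4] = [v_3,v_4] − [v_0,v_4] + [v_0,v_3].
As a 18×12 matrix over Z this has rank 12, with invariant factors (1,1,1,1,1,1,1,1,1,1,1,2).

Computing H_k = (kernel of ∂_k) / (image of ∂_{k+1}):

  H_0: rank C_0 − rank ∂_1 = 7 − 6 = 1, and the invariant factors of ∂_1 are all 1, so H_0 ≅ Z.
  H_1: rank ker ∂_1 − rank ∂_2 = (18 − 6) − 12 = 0, and ∂_2 has invariant factor 2 > 1, so H_1 ≅ Z/2.
  H_2: rank ker ∂_2 − rank ∂_3 = (12 − 12) − 0 = 0, and there is no ∂_3, so H_2 ≅ 0.

Hence the Betti numbers are b_0 = 1, b_1 = 0, b_2 = 0.

b_0 = 1, b_1 = 0, b_2 = 0.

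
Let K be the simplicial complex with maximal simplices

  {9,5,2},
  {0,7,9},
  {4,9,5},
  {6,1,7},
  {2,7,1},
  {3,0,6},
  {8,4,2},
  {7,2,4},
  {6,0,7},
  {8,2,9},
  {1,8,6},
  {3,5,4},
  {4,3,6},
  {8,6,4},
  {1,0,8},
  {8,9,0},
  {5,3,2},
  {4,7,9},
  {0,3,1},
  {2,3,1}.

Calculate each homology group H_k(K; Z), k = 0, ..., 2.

H_0 = Z,  H_1 = Z ⊕ Z/2,  H_2 = 0.

We work with the vertex ordering 0 < 1 < 2 < 3 < 4 < 5 < 6 < 7 < 8 < 9. The simplices of K, each written with vertices in increasing order, are:

  0-simplices (10): [0], [1], [2], [3], [4], [5], [6], [7], [8], [9]
  1-simplices (30): (30 of them)
  2-simplices (20): (20 of them)

so the chain groups are C_0 ≅ Z^10, C_1 ≅ Z^30, C_2 ≅ Z^20.

∂_1: C_1 → C_0 sends each edge [p,q] (with p < q) to q − p.
The resulting 10×30 matrix has rank 9, and its Smith normal form has invariant factors (1,1,1,1,1,1,1,1,1).

∂_2: C_2 → C_1 sends each 2-simplex [p,q,r] to [q,r] − [p,r] + [p,q]. For instance
  ∂[0,3,6] = [3,6] − [0,6] + [0,3],
  ∂[2,3,5] = [3,5] − [2,5] + [2,3].
This gives a 30×20 integer matrix of rank 20; reducing to Smith normal form yields diagonal entries (1,1,1,1,1,1,1,1,1,1,1,1,1,1,1,1,1,1,1,2).

Reading off H_k = ker ∂_k / im ∂_{k+1}:

  H_0: rank C_0 − rank ∂_1 = 10 − 9 = 1, and the invariant factors of ∂_1 are all 1, so H_0 ≅ Z.
  H_1: rank ker ∂_1 − rank ∂_2 = (30 − 9) − 20 = 1, and ∂_2 has invariant factor 2 > 1, so H_1 ≅ Z ⊕ Z/2.
  H_2: rank ker ∂_2 − rank ∂_3 = (20 − 20) − 0 = 0, and there is no ∂_3, so H_2 ≅ 0.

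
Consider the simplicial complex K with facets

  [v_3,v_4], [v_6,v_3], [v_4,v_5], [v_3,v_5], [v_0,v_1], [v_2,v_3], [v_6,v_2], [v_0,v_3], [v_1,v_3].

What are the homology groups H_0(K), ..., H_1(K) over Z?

Order the vertices as v_0 < v_1 < v_2 < v_3 < v_4 < v_5 < v_6. Listing each simplex with vertices in this order, K has dimension 1 with simplices:

  0-simplices (7): [v_0], [v_1], [v_2], [v_3], [v_4], [v_5], [v_6]
  1-simplices (9): [v_0,v_1], [v_0,v_3], [v_1,v_3], [v_2,v_3], [v_2,v_6], [v_3,v_4], [v_3,v_5], [v_3,v_6], [v_4,v_5]

Hence C_0 ≅ Z^7, C_1 ≅ Z^9.

The boundary map ∂_1: C_1 → C_0 is given by ∂[p,q] = [q] − [p]. For instance
  ∂[v_3,v_6] = [v_6] − [v_3].
This gives a 7×9 integer matrix of rank 6; reducing to Smith normal form yields diagonal entries (1,1,1,1,1,1).

Reading off H_k = ker ∂_k / im ∂_{k+1}:

  H_0: rank C_0 − rank ∂_1 = 7 − 6 = 1, and the invariant factors of ∂_1 are all 1, so H_0 ≅ Z.
  H_1: rank ker ∂_1 − rank ∂_2 = (9 − 6) − 0 = 3, and there is no ∂_2, so H_1 ≅ Z^3.

As a check, the Euler characteristic is 7 − 9 = -2, which agrees with 1 − 3 = -2.
(K is a triangulation of a wedge of 3 circles.)

H_0 ≅ Z,  H_1 ≅ Z^3.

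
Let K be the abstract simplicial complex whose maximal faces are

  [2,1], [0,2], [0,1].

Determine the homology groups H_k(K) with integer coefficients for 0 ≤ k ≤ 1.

We work with the vertex ordering 0 < 1 < 2. The simplices of K, each written with vertices in increasing order, are:

  0-simplices (3): [0], [1], [2]
  1-simplices (3): [0,1], [0,2], [1,2]

so the chain groups are C_0 ≅ Z^3, C_1 ≅ Z^3.

Boundary ∂_1: C_1 → C_0 is given by ∂[p,q] = [q] − [p]. For instance
  ∂[0,2] = [2] − [0].
As a 3×3 matrix over Z this has rank 2, with invariant factors (1,1).

From H_k ≅ ker(∂_k) / im(∂_{k+1}) we obtain:

  H_0: rank C_0 − rank ∂_1 = 3 − 2 = 1, and the invariant factors of ∂_1 are all 1, so H_0 = Z.
  H_1: rank ker ∂_1 − rank ∂_2 = (3 − 2) − 0 = 1, and there is no ∂_2, so H_1 = Z.

As a check, the Euler characteristic is 3 − 3 = 0, which agrees with 1 − 1 = 0.

H_0 = Z,  H_1 = Z.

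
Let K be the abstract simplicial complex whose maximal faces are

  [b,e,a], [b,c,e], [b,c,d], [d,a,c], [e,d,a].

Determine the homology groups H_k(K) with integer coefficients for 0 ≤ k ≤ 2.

H_0 = Z,  H_1 = Z,  H_2 = 0.

Order the vertices as a < b < c < d < e. Listing each simplex with vertices in this order, K has dimension 2 with simplices:

  0-simplices (5): a, b, c, d, e
  1-simplices (10): ab, ac, ad, ae, bc, bd, be, cd, ce, de
  2-simplices (5): abe, acd, ade, bcd, bce

giving chain groups C_0 ≅ Z^5, C_1 ≅ Z^10, C_2 ≅ Z^5.

∂_1: C_1 → C_0 sends each edge [p,q] (with p < q) to q − p. For instance
  ∂cd = d − c.
The 5×10 boundary matrix has rank 4 and Smith normal form diag(1,1,1,1).

The boundary map ∂_2: C_2 → C_1 acts by ∂[p,q,r] = [q,r] − [p,r] + [p,q]. For instance
  ∂bcd = cd − bd + bc,
  ∂ade = de − ae + ad.
This gives a 10×5 integer matrix of rank 5; reducing to Smith normal form yields diagonal entries (1,1,1,1,1).

Reading off H_k = ker ∂_k / im ∂_{k+1}:

  H_0: rank C_0 − rank ∂_1 = 5 − 4 = 1, and the invariant factors of ∂_1 are all 1, so H_0 ≅ Z.
  H_1: rank ker ∂_1 − rank ∂_2 = (10 − 4) − 5 = 1, and the invariant factors of ∂_2 are all 1, so H_1 ≅ Z.
  H_2: rank ker ∂_2 − rank ∂_3 = (5 − 5) − 0 = 0, and there is no ∂_3, so H_2 ≅ 0.

As a check, the Euler characteristic is 5 − 10 + 5 = 0, which agrees with 1 − 1 + 0 = 0.
(K is a triangulation of the Möbius band.)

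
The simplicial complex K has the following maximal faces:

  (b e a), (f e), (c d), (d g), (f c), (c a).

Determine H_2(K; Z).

H_2 ≅ 0.

Take the total order a < b < c < d < e < f < g on the vertex set. Then K (dimension 2) consists of the simplices:

  0-simplices (7): a, b, c, d, e, f, g
  1-simplices (8): ab, ac, ae, be, cd, cf, dg, ef
  2-simplices (1): abe

giving chain groups C_0 ≅ Z^7, C_1 ≅ Z^8, C_2 ≅ Z^1.

∂_1: C_1 → C_0 sends each edge [p,q] (with p < q) to q − p. For instance
  ∂dg = g − d.
This gives a 7×8 integer matrix of rank 6; reducing to Smith normal form yields diagonal entries (1,1,1,1,1,1).

Boundary ∂_2: C_2 → C_1 maps a triangle to the signed sum of its edges. For instance
  ∂abe = be − ae + ab.
The resulting 8×1 matrix has rank 1, and its Smith normal form has invariant factors (1).

Reading off H_k = ker ∂_k / im ∂_{k+1}:

  H_2: rank ker ∂_2 − rank ∂_3 = (1 − 1) − 0 = 0, and there is no ∂_3, so H_2 = 0.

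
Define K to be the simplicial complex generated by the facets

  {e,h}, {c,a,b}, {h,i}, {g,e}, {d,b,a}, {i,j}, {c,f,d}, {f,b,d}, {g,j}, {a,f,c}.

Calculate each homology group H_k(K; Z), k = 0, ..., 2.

H_0 = Z^2,  H_1 = Z^2,  H_2 = 0.

We work with the vertex ordering a < b < c < d < e < f < g < h < i < j. The simplices of K, each written with vertices in increasing order, are:

  0-simplices (10): a, b, c, d, e, f, g, h, i, j
  1-simplices (15): ab, ac, ad, af, bc, bd, bf, cd, cf, df, eg, eh, gj, hi, ij
  2-simplices (5): abc, abd, acf, bdf, cdf

giving chain groups C_0 ≅ Z^10, C_1 ≅ Z^15, C_2 ≅ Z^5.

The boundary map ∂_1: C_1 → C_0 sends each edge [p,q] (with p < q) to q − p.
This gives a 10×15 integer matrix of rank 8; reducing to Smith normal form yields diagonal entries (1,1,1,1,1,1,1,1).

The boundary map ∂_2: C_2 → C_1 maps a triangle to the signed sum of its edges. For instance
  ∂abc = bc − ac + ab,
  ∂abd = bd − ad + ab.
This gives a 15×5 integer matrix of rank 5; reducing to Smith normal form yields diagonal entries (1,1,1,1,1).

Reading off H_k = ker ∂_k / im ∂_{k+1}:

  H_0: rank C_0 − rank ∂_1 = 10 − 8 = 2, and the invariant factors of ∂_1 are all 1, so H_0 = Z^2.
  H_1: rank ker ∂_1 − rank ∂_2 = (15 − 8) − 5 = 2, and the invariant factors of ∂_2 are all 1, so H_1 = Z^2.
  H_2: rank ker ∂_2 − rank ∂_3 = (5 − 5) − 0 = 0, and there is no ∂_3, so H_2 = 0.

As a check, the Euler characteristic is 10 − 15 + 5 = 0, which agrees with 2 − 2 + 0 = 0.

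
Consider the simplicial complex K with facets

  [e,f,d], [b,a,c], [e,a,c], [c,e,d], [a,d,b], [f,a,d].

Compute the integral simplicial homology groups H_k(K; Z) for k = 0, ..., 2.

H_0 = Z,  H_1 = Z,  H_2 = 0.

We work with the vertex ordering a < b < c < d < e < f. The simplices of K, each written with vertices in increasing order, are:

  0-simplices (6): a, b, c, d, e, f
  1-simplices (12): ab, ac, ad, ae, af, bc, bd, cd, ce, de, df, ef
  2-simplices (6): abc, abd, ace, adf, cde, def

so the chain groups are C_0 ≅ Z^6, C_1 ≅ Z^12, C_2 ≅ Z^6.

The boundary map ∂_1: C_1 → C_0 maps an edge to its endpoints' difference, ∂[p,q] = q − p.
This gives a 6×12 integer matrix of rank 5; reducing to Smith normal form yields diagonal entries (1,1,1,1,1).

∂_2: C_2 → C_1 sends each 2-simplex [p,q,r] to [q,r] − [p,r] + [p,q]. For instance
  ∂cde = de − ce + cd,
  ∂abd = bd − ad + ab.
The 12×6 boundary matrix has rank 6 and Smith normal form diag(1,1,1,1,1,1).

Now H_k = ker ∂_k / im ∂_{k+1}, so:

  H_0: rank C_0 − rank ∂_1 = 6 − 5 = 1, and the invariant factors of ∂_1 are all 1, so H_0 ≅ Z.
  H_1: rank ker ∂_1 − rank ∂_2 = (12 − 5) − 6 = 1, and the invariant factors of ∂_2 are all 1, so H_1 ≅ Z.
  H_2: rank ker ∂_2 − rank ∂_3 = (6 − 6) − 0 = 0, and there is no ∂_3, so H_2 ≅ 0.

As a check, the Euler characteristic is 6 − 12 + 6 = 0, which agrees with 1 − 1 + 0 = 0.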